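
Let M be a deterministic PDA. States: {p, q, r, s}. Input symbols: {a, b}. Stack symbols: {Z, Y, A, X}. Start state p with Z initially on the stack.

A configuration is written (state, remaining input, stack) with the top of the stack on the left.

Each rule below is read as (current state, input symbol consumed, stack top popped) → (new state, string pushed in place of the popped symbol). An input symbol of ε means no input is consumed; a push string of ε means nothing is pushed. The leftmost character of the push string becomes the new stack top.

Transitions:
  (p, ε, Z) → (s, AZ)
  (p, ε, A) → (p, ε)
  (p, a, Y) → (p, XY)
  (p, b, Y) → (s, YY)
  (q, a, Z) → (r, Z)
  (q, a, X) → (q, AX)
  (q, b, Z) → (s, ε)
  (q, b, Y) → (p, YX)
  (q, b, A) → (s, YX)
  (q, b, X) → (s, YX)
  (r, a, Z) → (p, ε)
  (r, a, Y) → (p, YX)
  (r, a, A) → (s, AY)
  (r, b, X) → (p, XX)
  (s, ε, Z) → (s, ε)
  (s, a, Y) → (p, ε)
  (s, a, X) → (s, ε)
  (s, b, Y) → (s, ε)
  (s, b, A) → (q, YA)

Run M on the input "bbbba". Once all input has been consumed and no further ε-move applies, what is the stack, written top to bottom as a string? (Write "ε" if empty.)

(p, bbbba, Z) ⊢ (s, bbbba, AZ) ⊢ (q, bbba, YAZ) ⊢ (p, bba, YXAZ) ⊢ (s, ba, YYXAZ) ⊢ (s, a, YXAZ) ⊢ (p, ε, XAZ)
All input consumed in state p with stack XAZ.

XAZ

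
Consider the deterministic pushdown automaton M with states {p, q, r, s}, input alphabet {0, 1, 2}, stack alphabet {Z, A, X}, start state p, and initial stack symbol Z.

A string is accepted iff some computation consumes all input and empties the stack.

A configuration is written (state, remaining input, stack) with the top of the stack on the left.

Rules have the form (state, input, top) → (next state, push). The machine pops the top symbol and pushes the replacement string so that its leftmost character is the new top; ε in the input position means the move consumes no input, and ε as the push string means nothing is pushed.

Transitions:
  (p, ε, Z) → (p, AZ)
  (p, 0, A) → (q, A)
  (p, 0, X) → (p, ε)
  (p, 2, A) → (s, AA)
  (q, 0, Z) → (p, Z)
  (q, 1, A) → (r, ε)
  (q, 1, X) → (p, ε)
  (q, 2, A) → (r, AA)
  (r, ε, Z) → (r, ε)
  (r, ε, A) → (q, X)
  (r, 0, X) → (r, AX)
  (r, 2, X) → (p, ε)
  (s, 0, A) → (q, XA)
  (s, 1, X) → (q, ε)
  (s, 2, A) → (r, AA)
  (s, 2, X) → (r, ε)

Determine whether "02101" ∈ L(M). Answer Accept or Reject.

Accept

(p, 02101, Z)
  ε-move, top Z: go to p, push AZ → (p, 02101, AZ)
  read 0, top A: go to q, push A → (q, 2101, AZ)
  read 2, top A: go to r, push AA → (r, 101, AAZ)
  ε-move, top A: go to q, push X → (q, 101, XAZ)
  read 1, top X: go to p, push ε → (p, 01, AZ)
  read 0, top A: go to q, push A → (q, 1, AZ)
  read 1, top A: go to r, push ε → (r, ε, Z)
  ε-move, top Z: go to r, push ε → (r, ε, ε)
All input consumed and the stack is empty.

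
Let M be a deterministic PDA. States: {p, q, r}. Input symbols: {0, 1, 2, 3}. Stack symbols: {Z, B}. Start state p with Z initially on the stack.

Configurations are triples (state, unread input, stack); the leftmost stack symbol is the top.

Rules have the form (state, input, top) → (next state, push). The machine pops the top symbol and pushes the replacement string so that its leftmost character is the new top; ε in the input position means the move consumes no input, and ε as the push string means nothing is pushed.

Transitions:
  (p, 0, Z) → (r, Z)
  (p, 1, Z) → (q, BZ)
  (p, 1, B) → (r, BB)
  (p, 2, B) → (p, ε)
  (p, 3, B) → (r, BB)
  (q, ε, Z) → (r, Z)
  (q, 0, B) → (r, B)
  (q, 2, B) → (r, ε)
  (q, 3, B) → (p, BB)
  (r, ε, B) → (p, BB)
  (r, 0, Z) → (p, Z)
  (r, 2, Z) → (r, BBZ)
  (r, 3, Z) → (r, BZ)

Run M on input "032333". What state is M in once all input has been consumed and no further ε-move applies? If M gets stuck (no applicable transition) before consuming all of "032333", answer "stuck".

p

(p, 032333, Z)
  read 0, top Z: go to r, push Z → (r, 32333, Z)
  read 3, top Z: go to r, push BZ → (r, 2333, BZ)
  ε-move, top B: go to p, push BB → (p, 2333, BBZ)
  read 2, top B: go to p, push ε → (p, 333, BZ)
  read 3, top B: go to r, push BB → (r, 33, BBZ)
  ε-move, top B: go to p, push BB → (p, 33, BBBZ)
  read 3, top B: go to r, push BB → (r, 3, BBBBZ)
  ε-move, top B: go to p, push BB → (p, 3, BBBBBZ)
  read 3, top B: go to r, push BB → (r, ε, BBBBBBZ)
  ε-move, top B: go to p, push BB → (p, ε, BBBBBBBZ)
All input consumed; M is in state p.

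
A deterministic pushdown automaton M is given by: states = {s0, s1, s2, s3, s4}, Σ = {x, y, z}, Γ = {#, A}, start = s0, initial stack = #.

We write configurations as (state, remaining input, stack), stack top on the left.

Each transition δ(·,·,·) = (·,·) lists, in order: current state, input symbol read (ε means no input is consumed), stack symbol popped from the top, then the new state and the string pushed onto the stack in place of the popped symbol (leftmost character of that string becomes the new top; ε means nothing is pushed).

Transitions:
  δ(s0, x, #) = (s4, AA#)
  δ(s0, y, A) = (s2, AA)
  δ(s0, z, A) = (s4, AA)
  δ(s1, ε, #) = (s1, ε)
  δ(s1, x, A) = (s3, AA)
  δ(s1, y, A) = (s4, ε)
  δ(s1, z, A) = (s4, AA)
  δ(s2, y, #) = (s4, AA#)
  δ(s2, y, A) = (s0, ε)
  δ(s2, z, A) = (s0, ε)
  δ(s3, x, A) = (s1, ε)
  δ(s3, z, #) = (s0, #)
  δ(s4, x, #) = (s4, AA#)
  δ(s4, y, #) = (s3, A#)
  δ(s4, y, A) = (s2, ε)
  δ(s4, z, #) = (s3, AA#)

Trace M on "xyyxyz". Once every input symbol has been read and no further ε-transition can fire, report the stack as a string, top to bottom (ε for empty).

(s0, xyyxyz, #) ⊢ (s4, yyxyz, AA#) ⊢ (s2, yxyz, A#) ⊢ (s0, xyz, #) ⊢ (s4, yz, AA#) ⊢ (s2, z, A#) ⊢ (s0, ε, #)
All input consumed in state s0 with stack #.

#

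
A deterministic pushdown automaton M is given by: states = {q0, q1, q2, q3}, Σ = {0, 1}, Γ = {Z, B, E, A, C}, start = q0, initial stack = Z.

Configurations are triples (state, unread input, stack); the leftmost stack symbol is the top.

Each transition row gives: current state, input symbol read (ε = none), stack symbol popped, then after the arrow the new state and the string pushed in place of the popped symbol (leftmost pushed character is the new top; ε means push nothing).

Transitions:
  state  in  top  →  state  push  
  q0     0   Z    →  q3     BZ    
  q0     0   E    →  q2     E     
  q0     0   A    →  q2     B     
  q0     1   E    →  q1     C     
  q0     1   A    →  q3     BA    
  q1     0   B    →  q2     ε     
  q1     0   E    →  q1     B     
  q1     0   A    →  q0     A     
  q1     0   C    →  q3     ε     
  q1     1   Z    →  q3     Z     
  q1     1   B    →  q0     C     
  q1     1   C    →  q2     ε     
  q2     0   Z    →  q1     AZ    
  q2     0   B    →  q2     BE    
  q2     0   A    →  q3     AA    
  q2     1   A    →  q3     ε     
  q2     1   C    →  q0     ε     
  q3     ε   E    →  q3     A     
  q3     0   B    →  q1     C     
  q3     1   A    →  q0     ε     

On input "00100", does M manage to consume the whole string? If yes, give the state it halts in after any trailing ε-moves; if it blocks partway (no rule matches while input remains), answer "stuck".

q0

(q0, 00100, Z) ⊢ (q3, 0100, BZ) ⊢ (q1, 100, CZ) ⊢ (q2, 00, Z) ⊢ (q1, 0, AZ) ⊢ (q0, ε, AZ)
All input consumed; M is in state q0.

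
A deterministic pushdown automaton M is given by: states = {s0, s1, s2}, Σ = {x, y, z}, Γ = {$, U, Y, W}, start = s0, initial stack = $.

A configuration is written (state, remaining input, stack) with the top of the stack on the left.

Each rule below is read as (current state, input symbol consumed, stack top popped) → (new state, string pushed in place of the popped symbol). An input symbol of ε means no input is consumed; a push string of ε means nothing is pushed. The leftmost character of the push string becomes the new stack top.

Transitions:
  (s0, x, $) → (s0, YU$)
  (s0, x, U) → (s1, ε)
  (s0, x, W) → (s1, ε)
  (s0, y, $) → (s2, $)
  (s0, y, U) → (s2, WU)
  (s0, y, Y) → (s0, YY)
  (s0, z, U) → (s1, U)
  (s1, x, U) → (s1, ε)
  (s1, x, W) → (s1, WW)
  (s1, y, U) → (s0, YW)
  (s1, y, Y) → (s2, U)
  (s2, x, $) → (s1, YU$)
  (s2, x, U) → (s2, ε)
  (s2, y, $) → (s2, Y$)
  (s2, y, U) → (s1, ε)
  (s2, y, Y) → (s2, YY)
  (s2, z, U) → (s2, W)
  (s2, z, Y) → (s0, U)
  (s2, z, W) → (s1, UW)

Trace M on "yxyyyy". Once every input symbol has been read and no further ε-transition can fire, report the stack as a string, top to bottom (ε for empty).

(s0, yxyyyy, $) ⊢ (s2, xyyyy, $) ⊢ (s1, yyyy, YU$) ⊢ (s2, yyy, UU$) ⊢ (s1, yy, U$) ⊢ (s0, y, YW$) ⊢ (s0, ε, YYW$)
All input consumed in state s0 with stack YYW$.

YYW$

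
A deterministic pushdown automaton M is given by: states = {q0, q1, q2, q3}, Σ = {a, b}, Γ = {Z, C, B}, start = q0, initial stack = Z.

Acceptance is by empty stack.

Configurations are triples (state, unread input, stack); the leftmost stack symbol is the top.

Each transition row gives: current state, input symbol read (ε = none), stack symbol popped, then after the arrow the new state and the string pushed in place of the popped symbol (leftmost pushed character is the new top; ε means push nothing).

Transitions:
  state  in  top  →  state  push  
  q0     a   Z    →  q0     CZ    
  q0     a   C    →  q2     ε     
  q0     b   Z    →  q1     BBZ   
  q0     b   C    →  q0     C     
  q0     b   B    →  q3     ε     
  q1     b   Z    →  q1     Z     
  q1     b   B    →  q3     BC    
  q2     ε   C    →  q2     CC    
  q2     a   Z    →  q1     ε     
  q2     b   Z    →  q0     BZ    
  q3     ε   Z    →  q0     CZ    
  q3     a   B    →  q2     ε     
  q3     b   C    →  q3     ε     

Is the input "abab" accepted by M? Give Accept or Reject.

Reject

(q0, abab, Z) ⊢ (q0, bab, CZ) ⊢ (q0, ab, CZ) ⊢ (q2, b, Z) ⊢ (q0, ε, BZ)
All input consumed; stack is BZ, not empty, and no further ε-move applies.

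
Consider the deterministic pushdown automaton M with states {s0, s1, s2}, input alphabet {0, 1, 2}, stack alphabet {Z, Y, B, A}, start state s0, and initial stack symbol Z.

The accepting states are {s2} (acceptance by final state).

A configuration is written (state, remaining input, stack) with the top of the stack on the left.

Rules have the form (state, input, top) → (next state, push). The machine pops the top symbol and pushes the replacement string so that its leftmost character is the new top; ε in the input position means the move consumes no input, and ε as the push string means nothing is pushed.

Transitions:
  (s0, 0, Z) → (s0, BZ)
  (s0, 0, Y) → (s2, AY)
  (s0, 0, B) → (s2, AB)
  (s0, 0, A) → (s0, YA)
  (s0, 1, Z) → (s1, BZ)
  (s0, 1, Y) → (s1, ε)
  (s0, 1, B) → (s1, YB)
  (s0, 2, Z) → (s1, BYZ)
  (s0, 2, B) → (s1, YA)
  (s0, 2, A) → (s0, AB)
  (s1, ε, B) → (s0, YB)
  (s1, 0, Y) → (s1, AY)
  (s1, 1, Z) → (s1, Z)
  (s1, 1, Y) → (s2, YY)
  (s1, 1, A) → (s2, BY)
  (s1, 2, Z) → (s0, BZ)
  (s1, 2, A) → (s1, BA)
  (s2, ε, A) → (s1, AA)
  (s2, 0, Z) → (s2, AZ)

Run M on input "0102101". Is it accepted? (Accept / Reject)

(s0, 0102101, Z) ⊢ (s0, 102101, BZ) ⊢ (s1, 02101, YBZ) ⊢ (s1, 2101, AYBZ) ⊢ (s1, 101, BAYBZ) ⊢ (s0, 101, YBAYBZ) ⊢ (s1, 01, BAYBZ) ⊢ (s0, 01, YBAYBZ) ⊢ (s2, 1, AYBAYBZ) ⊢ (s1, 1, AAYBAYBZ) ⊢ (s2, ε, BYAYBAYBZ)
All input consumed; state s2 ∈ F.

Accept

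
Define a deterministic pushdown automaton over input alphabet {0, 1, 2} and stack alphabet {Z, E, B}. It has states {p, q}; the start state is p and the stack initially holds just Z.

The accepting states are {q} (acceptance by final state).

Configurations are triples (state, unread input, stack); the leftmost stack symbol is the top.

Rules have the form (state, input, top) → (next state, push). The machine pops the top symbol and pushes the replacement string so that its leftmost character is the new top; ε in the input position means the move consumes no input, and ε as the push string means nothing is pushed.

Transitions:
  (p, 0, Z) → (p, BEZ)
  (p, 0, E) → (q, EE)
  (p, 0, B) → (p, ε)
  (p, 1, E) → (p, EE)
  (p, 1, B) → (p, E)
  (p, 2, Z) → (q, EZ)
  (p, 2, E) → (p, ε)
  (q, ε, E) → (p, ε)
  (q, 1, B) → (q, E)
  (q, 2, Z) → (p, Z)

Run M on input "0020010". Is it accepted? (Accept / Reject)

Accept

(p, 0020010, Z)
  read 0, top Z: go to p, push BEZ → (p, 020010, BEZ)
  read 0, top B: go to p, push ε → (p, 20010, EZ)
  read 2, top E: go to p, push ε → (p, 0010, Z)
  read 0, top Z: go to p, push BEZ → (p, 010, BEZ)
  read 0, top B: go to p, push ε → (p, 10, EZ)
  read 1, top E: go to p, push EE → (p, 0, EEZ)
  read 0, top E: go to q, push EE → (q, ε, EEEZ)
All input consumed; state q ∈ F.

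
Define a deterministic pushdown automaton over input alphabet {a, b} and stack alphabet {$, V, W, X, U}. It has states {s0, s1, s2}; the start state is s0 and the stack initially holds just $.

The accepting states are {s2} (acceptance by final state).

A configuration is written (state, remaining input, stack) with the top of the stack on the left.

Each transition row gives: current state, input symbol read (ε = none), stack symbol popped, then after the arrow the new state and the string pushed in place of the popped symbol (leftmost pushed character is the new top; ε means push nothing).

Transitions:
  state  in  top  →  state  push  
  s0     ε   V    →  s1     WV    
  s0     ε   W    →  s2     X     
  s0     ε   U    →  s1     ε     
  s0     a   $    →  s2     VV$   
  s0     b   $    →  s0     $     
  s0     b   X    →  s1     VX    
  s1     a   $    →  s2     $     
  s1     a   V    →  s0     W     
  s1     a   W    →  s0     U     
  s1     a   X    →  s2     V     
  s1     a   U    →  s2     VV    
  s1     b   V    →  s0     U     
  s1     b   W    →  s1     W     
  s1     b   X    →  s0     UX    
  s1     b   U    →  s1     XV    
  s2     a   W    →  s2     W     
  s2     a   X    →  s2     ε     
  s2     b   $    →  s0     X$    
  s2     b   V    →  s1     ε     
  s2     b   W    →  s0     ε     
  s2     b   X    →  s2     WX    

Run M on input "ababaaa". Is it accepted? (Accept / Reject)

Accept

(s0, ababaaa, $)
  read a, top $: go to s2, push VV$ → (s2, babaaa, VV$)
  read b, top V: go to s1, push ε → (s1, abaaa, V$)
  read a, top V: go to s0, push W → (s0, baaa, W$)
  ε-move, top W: go to s2, push X → (s2, baaa, X$)
  read b, top X: go to s2, push WX → (s2, aaa, WX$)
  read a, top W: go to s2, push W → (s2, aa, WX$)
  read a, top W: go to s2, push W → (s2, a, WX$)
  read a, top W: go to s2, push W → (s2, ε, WX$)
All input consumed; state s2 ∈ F.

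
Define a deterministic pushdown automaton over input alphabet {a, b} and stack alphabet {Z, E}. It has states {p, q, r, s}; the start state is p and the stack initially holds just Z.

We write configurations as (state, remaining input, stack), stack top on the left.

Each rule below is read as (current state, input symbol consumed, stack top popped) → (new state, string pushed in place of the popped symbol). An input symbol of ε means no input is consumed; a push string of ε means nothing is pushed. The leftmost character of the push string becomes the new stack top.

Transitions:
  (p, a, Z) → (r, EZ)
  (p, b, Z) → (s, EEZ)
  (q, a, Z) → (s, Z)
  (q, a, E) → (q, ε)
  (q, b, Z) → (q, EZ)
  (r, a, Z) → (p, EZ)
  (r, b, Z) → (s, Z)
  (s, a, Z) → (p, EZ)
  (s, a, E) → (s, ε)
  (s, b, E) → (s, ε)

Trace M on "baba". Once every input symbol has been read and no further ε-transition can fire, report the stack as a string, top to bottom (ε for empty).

(p, baba, Z) ⊢ (s, aba, EEZ) ⊢ (s, ba, EZ) ⊢ (s, a, Z) ⊢ (p, ε, EZ)
All input consumed in state p with stack EZ.

EZ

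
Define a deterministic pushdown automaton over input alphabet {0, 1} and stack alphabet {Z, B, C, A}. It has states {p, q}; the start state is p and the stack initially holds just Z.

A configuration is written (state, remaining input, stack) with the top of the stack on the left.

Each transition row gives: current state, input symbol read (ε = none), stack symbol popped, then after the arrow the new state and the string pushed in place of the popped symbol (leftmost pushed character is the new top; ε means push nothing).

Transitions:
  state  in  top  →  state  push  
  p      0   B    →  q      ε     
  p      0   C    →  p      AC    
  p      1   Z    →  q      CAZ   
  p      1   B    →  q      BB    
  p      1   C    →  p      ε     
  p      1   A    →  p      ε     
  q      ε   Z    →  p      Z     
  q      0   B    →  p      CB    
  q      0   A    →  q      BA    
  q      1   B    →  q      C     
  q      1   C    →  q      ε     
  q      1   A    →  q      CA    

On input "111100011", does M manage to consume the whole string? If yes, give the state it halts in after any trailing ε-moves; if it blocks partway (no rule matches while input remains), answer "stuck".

(p, 111100011, Z) ⊢ (q, 11100011, CAZ) ⊢ (q, 1100011, AZ) ⊢ (q, 100011, CAZ) ⊢ (q, 00011, AZ) ⊢ (q, 0011, BAZ) ⊢ (p, 011, CBAZ) ⊢ (p, 11, ACBAZ) ⊢ (p, 1, CBAZ) ⊢ (p, ε, BAZ)
All input consumed; M is in state p.

p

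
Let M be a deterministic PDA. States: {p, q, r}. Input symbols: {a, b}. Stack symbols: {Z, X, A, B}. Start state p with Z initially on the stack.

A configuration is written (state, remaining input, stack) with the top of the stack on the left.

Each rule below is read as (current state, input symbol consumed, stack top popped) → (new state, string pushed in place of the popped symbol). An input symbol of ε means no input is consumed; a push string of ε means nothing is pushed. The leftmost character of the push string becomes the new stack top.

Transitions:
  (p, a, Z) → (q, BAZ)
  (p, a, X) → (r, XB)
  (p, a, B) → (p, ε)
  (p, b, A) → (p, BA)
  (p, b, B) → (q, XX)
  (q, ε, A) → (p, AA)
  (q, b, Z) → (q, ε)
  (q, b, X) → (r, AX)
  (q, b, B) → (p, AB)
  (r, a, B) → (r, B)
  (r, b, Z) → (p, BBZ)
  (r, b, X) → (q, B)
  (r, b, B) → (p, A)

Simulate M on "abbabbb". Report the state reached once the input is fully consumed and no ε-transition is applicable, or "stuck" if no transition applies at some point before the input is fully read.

r

(p, abbabbb, Z)
  read a, top Z: go to q, push BAZ → (q, bbabbb, BAZ)
  read b, top B: go to p, push AB → (p, babbb, ABAZ)
  read b, top A: go to p, push BA → (p, abbb, BABAZ)
  read a, top B: go to p, push ε → (p, bbb, ABAZ)
  read b, top A: go to p, push BA → (p, bb, BABAZ)
  read b, top B: go to q, push XX → (q, b, XXABAZ)
  read b, top X: go to r, push AX → (r, ε, AXXABAZ)
All input consumed; M is in state r.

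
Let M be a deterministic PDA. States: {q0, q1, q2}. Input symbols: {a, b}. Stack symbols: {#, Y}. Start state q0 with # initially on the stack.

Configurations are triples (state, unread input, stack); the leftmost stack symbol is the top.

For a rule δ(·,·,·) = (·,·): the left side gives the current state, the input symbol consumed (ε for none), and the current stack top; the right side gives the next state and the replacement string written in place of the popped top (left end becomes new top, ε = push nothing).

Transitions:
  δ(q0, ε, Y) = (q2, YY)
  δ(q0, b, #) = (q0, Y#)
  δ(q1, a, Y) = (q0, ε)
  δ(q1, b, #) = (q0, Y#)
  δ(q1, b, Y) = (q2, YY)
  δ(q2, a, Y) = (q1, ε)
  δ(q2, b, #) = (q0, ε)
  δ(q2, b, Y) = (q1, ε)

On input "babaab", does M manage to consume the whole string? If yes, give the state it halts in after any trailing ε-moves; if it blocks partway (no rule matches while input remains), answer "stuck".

q2

(q0, babaab, #)
  read b, top #: go to q0, push Y# → (q0, abaab, Y#)
  ε-move, top Y: go to q2, push YY → (q2, abaab, YY#)
  read a, top Y: go to q1, push ε → (q1, baab, Y#)
  read b, top Y: go to q2, push YY → (q2, aab, YY#)
  read a, top Y: go to q1, push ε → (q1, ab, Y#)
  read a, top Y: go to q0, push ε → (q0, b, #)
  read b, top #: go to q0, push Y# → (q0, ε, Y#)
  ε-move, top Y: go to q2, push YY → (q2, ε, YY#)
All input consumed; M is in state q2.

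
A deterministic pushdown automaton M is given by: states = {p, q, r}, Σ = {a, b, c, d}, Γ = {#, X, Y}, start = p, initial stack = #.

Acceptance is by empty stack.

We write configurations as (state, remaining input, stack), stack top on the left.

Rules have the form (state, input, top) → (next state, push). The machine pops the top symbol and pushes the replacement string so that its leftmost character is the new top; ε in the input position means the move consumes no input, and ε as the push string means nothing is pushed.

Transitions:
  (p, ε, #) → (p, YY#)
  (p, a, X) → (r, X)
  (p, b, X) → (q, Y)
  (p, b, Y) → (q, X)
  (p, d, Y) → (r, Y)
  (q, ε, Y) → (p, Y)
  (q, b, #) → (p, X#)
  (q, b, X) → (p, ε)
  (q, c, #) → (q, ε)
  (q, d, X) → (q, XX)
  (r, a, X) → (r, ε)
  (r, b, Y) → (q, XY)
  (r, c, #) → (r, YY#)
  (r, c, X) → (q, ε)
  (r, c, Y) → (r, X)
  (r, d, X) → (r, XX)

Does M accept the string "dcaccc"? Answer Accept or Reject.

(p, dcaccc, #) ⊢ (p, dcaccc, YY#) ⊢ (r, caccc, YY#) ⊢ (r, accc, XY#) ⊢ (r, ccc, Y#) ⊢ (r, cc, X#) ⊢ (q, c, #) ⊢ (q, ε, ε)
All input consumed and the stack is empty.

Accept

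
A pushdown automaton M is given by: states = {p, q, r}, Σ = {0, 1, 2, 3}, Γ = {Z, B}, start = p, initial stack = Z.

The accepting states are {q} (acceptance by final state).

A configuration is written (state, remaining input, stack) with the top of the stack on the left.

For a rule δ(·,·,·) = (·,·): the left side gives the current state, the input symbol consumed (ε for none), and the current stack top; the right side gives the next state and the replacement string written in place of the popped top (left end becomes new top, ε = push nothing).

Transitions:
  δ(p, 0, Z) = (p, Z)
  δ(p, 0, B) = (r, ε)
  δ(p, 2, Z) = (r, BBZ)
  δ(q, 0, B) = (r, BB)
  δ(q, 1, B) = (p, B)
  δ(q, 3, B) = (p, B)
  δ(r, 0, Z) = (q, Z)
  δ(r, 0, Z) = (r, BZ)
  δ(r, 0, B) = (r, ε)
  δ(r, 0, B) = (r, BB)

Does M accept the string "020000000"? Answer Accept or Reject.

Accept

One accepting computation: (p, 020000000, Z) ⊢ (p, 20000000, Z) ⊢ (r, 0000000, BBZ) ⊢ (r, 000000, BZ) ⊢ (r, 00000, Z) ⊢ (r, 0000, BZ) ⊢ (r, 000, Z) ⊢ (r, 00, BZ) ⊢ (r, 0, Z) ⊢ (q, ε, Z)
All input consumed and state q ∈ F.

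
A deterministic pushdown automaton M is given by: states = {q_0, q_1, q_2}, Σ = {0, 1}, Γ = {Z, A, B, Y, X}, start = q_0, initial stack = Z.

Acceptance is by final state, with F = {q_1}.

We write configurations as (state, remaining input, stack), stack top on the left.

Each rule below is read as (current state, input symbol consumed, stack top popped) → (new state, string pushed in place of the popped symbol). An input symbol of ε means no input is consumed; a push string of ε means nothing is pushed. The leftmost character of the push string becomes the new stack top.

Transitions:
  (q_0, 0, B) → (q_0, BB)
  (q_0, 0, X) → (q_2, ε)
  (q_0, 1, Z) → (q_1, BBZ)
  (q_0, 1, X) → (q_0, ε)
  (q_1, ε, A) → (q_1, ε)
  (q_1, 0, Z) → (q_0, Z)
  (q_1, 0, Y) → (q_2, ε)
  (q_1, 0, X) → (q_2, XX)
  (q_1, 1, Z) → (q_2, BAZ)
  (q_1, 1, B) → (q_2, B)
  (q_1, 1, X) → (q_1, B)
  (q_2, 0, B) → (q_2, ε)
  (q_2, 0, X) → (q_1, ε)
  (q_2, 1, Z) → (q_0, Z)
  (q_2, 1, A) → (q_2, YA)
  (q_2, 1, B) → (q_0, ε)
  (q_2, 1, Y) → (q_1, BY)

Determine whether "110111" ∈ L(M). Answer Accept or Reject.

Reject

(q_0, 110111, Z)
  read 1, top Z: go to q_1, push BBZ → (q_1, 10111, BBZ)
  read 1, top B: go to q_2, push B → (q_2, 0111, BBZ)
  read 0, top B: go to q_2, push ε → (q_2, 111, BZ)
  read 1, top B: go to q_0, push ε → (q_0, 11, Z)
  read 1, top Z: go to q_1, push BBZ → (q_1, 1, BBZ)
  read 1, top B: go to q_2, push B → (q_2, ε, BBZ)
All input consumed; state q_2 ∉ F and no further ε-move applies.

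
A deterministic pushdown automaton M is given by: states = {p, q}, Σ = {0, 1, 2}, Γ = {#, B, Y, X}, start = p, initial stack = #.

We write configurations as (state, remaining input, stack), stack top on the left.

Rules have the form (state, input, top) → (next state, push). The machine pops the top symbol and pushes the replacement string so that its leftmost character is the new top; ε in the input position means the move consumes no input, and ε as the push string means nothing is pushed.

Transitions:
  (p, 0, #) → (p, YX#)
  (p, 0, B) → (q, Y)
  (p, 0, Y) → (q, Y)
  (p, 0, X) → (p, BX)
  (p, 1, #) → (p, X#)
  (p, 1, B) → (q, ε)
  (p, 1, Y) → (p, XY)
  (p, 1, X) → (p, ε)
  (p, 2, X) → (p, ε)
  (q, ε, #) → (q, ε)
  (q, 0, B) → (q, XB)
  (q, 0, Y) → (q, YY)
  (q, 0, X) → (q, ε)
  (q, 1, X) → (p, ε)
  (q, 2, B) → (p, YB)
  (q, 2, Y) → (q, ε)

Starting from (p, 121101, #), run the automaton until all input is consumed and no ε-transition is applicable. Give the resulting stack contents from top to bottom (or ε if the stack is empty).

(p, 121101, #)
  read 1, top #: go to p, push X# → (p, 21101, X#)
  read 2, top X: go to p, push ε → (p, 1101, #)
  read 1, top #: go to p, push X# → (p, 101, X#)
  read 1, top X: go to p, push ε → (p, 01, #)
  read 0, top #: go to p, push YX# → (p, 1, YX#)
  read 1, top Y: go to p, push XY → (p, ε, XYX#)
All input consumed in state p with stack XYX#.

XYX#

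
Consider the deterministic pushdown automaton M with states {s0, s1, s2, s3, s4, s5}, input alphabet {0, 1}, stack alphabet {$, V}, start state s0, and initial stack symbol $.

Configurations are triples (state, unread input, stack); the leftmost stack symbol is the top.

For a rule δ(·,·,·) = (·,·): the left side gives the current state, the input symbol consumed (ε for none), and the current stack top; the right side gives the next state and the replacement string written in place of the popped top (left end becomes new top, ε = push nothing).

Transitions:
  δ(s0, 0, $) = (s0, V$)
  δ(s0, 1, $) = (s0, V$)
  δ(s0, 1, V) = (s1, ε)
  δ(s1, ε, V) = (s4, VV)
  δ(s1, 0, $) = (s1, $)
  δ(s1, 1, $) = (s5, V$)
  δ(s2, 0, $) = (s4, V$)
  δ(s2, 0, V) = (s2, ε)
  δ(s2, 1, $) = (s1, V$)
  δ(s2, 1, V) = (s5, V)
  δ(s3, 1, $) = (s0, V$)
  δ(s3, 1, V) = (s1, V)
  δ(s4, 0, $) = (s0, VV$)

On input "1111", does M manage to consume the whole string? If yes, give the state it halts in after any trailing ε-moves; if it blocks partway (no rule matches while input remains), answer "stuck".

(s0, 1111, $) ⊢ (s0, 111, V$) ⊢ (s1, 11, $) ⊢ (s5, 1, V$)
No transition for (s5, 1, top V); M blocks with input 1 remaining.

stuck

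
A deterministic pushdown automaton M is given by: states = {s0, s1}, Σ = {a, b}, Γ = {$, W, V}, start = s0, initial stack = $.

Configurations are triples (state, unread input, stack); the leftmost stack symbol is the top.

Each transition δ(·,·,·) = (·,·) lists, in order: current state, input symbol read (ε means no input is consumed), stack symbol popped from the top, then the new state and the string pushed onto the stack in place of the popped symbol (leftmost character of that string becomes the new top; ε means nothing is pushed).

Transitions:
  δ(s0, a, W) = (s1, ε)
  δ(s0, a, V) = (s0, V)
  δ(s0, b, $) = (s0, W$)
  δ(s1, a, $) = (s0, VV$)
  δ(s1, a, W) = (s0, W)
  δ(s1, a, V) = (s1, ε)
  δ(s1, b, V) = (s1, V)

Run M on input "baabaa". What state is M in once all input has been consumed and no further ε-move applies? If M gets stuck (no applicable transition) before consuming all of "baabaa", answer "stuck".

stuck

(s0, baabaa, $)
  read b, top $: go to s0, push W$ → (s0, aabaa, W$)
  read a, top W: go to s1, push ε → (s1, abaa, $)
  read a, top $: go to s0, push VV$ → (s0, baa, VV$)
No transition for (s0, b, top V); M blocks with input baa remaining.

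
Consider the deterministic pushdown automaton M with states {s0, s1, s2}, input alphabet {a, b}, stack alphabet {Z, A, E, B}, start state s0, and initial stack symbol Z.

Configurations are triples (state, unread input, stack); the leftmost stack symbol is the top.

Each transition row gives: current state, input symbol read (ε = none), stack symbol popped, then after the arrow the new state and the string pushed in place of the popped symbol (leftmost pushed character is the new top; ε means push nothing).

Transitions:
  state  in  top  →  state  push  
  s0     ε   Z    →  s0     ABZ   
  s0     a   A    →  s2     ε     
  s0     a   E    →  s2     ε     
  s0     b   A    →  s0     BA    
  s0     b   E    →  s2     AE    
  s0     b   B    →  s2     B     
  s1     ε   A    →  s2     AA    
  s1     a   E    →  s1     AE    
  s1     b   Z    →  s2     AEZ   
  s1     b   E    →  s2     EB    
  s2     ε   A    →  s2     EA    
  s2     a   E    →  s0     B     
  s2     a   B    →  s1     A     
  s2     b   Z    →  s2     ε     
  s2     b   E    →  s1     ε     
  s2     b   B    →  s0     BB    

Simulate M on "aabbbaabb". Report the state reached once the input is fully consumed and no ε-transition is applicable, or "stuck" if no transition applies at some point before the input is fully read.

(s0, aabbbaabb, Z)
  ε-move, top Z: go to s0, push ABZ → (s0, aabbbaabb, ABZ)
  read a, top A: go to s2, push ε → (s2, abbbaabb, BZ)
  read a, top B: go to s1, push A → (s1, bbbaabb, AZ)
  ε-move, top A: go to s2, push AA → (s2, bbbaabb, AAZ)
  ε-move, top A: go to s2, push EA → (s2, bbbaabb, EAAZ)
  read b, top E: go to s1, push ε → (s1, bbaabb, AAZ)
  ε-move, top A: go to s2, push AA → (s2, bbaabb, AAAZ)
  ε-move, top A: go to s2, push EA → (s2, bbaabb, EAAAZ)
  read b, top E: go to s1, push ε → (s1, baabb, AAAZ)
  ε-move, top A: go to s2, push AA → (s2, baabb, AAAAZ)
  ε-move, top A: go to s2, push EA → (s2, baabb, EAAAAZ)
  read b, top E: go to s1, push ε → (s1, aabb, AAAAZ)
  ε-move, top A: go to s2, push AA → (s2, aabb, AAAAAZ)
  ε-move, top A: go to s2, push EA → (s2, aabb, EAAAAAZ)
  read a, top E: go to s0, push B → (s0, abb, BAAAAAZ)
No transition for (s0, a, top B); M blocks with input abb remaining.

stuck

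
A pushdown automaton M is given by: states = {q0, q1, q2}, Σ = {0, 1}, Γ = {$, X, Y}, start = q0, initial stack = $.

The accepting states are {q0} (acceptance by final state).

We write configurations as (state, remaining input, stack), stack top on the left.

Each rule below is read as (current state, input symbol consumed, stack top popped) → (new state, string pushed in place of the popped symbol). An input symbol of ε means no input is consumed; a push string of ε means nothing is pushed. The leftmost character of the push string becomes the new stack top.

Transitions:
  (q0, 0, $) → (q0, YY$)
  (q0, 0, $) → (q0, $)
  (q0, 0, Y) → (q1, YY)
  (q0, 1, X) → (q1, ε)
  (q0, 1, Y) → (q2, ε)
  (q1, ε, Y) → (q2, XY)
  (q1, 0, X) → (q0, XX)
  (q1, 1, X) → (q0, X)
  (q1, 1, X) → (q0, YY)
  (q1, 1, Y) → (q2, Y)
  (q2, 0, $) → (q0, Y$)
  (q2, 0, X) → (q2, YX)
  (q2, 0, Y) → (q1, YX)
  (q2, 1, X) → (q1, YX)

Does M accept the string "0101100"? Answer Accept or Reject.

No computation consumes all input and reaches a final state.

Reject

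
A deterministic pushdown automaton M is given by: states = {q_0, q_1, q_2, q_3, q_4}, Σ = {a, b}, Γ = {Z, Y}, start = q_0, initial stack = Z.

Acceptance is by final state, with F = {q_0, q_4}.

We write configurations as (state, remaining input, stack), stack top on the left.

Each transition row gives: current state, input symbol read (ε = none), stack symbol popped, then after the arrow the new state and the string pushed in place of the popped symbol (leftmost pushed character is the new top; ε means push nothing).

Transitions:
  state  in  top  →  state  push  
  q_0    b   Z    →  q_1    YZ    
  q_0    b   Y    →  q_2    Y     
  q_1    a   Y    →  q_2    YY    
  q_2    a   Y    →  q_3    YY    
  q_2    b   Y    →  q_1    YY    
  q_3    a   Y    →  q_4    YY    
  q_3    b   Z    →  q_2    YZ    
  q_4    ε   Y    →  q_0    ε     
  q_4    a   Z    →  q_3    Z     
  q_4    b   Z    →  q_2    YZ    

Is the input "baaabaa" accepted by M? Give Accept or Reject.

(q_0, baaabaa, Z)
  read b, top Z: go to q_1, push YZ → (q_1, aaabaa, YZ)
  read a, top Y: go to q_2, push YY → (q_2, aabaa, YYZ)
  read a, top Y: go to q_3, push YY → (q_3, abaa, YYYZ)
  read a, top Y: go to q_4, push YY → (q_4, baa, YYYYZ)
  ε-move, top Y: go to q_0, push ε → (q_0, baa, YYYZ)
  read b, top Y: go to q_2, push Y → (q_2, aa, YYYZ)
  read a, top Y: go to q_3, push YY → (q_3, a, YYYYZ)
  read a, top Y: go to q_4, push YY → (q_4, ε, YYYYYZ)
All input consumed; state q_4 ∈ F.

Accept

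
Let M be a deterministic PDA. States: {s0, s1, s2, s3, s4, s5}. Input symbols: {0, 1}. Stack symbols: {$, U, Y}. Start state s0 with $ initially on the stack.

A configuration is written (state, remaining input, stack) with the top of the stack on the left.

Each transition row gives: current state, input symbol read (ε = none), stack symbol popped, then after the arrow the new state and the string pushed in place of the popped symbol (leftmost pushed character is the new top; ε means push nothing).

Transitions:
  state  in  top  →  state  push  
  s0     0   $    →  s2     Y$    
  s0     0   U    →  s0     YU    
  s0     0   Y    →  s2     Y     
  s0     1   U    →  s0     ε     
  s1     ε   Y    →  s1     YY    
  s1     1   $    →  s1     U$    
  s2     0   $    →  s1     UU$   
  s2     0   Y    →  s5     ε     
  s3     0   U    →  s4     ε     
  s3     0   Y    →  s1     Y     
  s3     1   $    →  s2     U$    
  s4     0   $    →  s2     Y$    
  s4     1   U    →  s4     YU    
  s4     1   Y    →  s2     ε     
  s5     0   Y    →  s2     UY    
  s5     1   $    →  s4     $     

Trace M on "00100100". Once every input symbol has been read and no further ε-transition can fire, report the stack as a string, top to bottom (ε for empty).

(s0, 00100100, $)
  read 0, top $: go to s2, push Y$ → (s2, 0100100, Y$)
  read 0, top Y: go to s5, push ε → (s5, 100100, $)
  read 1, top $: go to s4, push $ → (s4, 00100, $)
  read 0, top $: go to s2, push Y$ → (s2, 0100, Y$)
  read 0, top Y: go to s5, push ε → (s5, 100, $)
  read 1, top $: go to s4, push $ → (s4, 00, $)
  read 0, top $: go to s2, push Y$ → (s2, 0, Y$)
  read 0, top Y: go to s5, push ε → (s5, ε, $)
All input consumed in state s5 with stack $.

$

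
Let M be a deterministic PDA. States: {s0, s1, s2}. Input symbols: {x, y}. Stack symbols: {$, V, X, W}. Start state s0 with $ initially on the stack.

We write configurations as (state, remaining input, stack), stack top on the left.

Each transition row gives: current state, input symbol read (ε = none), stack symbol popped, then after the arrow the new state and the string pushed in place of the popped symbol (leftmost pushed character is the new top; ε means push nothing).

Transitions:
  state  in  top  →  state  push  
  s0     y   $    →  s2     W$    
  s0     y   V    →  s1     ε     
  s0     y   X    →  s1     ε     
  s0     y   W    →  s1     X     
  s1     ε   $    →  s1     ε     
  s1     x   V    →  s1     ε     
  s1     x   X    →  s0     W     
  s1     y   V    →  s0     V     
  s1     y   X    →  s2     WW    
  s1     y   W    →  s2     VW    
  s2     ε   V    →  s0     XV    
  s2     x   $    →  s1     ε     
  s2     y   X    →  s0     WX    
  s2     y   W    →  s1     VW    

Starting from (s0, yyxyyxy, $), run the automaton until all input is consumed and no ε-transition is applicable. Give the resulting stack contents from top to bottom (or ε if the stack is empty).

XVW$

(s0, yyxyyxy, $)
  read y, top $: go to s2, push W$ → (s2, yxyyxy, W$)
  read y, top W: go to s1, push VW → (s1, xyyxy, VW$)
  read x, top V: go to s1, push ε → (s1, yyxy, W$)
  read y, top W: go to s2, push VW → (s2, yxy, VW$)
  ε-move, top V: go to s0, push XV → (s0, yxy, XVW$)
  read y, top X: go to s1, push ε → (s1, xy, VW$)
  read x, top V: go to s1, push ε → (s1, y, W$)
  read y, top W: go to s2, push VW → (s2, ε, VW$)
  ε-move, top V: go to s0, push XV → (s0, ε, XVW$)
All input consumed in state s0 with stack XVW$.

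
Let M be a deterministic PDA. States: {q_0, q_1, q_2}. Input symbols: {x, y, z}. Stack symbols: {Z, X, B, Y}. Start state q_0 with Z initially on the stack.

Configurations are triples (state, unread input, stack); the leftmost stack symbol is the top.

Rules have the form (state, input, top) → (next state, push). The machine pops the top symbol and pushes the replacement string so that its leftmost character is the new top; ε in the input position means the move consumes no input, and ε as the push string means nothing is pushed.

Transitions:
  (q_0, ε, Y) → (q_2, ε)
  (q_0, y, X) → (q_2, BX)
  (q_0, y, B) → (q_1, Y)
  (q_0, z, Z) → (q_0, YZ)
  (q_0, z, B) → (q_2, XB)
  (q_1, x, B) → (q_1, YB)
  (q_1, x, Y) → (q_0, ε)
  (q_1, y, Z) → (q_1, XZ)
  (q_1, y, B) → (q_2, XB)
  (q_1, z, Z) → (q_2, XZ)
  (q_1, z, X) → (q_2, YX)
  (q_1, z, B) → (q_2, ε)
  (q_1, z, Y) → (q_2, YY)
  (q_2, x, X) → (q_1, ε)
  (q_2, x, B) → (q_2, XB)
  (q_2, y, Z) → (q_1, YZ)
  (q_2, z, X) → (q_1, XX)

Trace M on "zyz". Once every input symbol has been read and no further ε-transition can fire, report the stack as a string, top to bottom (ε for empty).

(q_0, zyz, Z)
  read z, top Z: go to q_0, push YZ → (q_0, yz, YZ)
  ε-move, top Y: go to q_2, push ε → (q_2, yz, Z)
  read y, top Z: go to q_1, push YZ → (q_1, z, YZ)
  read z, top Y: go to q_2, push YY → (q_2, ε, YYZ)
All input consumed in state q_2 with stack YYZ.

YYZ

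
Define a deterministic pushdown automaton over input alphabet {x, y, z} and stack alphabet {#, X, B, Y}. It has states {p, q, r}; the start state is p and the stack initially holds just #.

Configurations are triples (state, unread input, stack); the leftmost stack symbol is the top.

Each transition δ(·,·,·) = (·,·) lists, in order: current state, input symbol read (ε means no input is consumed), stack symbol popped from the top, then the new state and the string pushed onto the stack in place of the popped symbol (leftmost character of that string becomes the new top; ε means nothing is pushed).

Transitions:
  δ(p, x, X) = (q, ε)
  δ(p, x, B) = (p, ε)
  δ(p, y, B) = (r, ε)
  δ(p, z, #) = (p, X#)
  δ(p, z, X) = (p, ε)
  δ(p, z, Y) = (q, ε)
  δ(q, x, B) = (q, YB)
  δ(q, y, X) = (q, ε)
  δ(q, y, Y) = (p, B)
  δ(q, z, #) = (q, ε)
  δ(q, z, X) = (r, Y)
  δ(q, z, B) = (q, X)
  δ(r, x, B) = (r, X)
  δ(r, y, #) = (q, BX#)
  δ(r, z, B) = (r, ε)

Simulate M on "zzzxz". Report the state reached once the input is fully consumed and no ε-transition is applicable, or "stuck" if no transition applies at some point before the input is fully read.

(p, zzzxz, #)
  read z, top #: go to p, push X# → (p, zzxz, X#)
  read z, top X: go to p, push ε → (p, zxz, #)
  read z, top #: go to p, push X# → (p, xz, X#)
  read x, top X: go to q, push ε → (q, z, #)
  read z, top #: go to q, push ε → (q, ε, ε)
All input consumed; M is in state q.

q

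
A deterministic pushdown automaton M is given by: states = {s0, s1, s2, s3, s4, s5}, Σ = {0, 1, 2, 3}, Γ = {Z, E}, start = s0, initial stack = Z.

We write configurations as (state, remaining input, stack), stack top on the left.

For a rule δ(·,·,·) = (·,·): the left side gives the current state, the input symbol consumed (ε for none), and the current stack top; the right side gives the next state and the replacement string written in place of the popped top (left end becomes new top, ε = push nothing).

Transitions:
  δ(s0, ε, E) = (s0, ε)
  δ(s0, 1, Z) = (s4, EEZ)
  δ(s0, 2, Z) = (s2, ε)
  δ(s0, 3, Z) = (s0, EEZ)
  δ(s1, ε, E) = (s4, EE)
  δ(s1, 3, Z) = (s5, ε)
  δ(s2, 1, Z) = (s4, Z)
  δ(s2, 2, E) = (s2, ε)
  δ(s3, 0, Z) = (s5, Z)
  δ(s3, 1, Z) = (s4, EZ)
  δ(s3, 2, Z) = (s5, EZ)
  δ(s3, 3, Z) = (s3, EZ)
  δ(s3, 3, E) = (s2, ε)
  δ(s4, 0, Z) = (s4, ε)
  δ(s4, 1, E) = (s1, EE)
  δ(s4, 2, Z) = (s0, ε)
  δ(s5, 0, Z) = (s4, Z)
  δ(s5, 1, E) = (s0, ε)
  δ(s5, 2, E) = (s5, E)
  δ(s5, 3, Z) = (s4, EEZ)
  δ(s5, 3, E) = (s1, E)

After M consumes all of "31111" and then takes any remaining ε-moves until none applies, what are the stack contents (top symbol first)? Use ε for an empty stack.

EEEEEEEEZ

(s0, 31111, Z)
  read 3, top Z: go to s0, push EEZ → (s0, 1111, EEZ)
  ε-move, top E: go to s0, push ε → (s0, 1111, EZ)
  ε-move, top E: go to s0, push ε → (s0, 1111, Z)
  read 1, top Z: go to s4, push EEZ → (s4, 111, EEZ)
  read 1, top E: go to s1, push EE → (s1, 11, EEEZ)
  ε-move, top E: go to s4, push EE → (s4, 11, EEEEZ)
  read 1, top E: go to s1, push EE → (s1, 1, EEEEEZ)
  ε-move, top E: go to s4, push EE → (s4, 1, EEEEEEZ)
  read 1, top E: go to s1, push EE → (s1, ε, EEEEEEEZ)
  ε-move, top E: go to s4, push EE → (s4, ε, EEEEEEEEZ)
All input consumed in state s4 with stack EEEEEEEEZ.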